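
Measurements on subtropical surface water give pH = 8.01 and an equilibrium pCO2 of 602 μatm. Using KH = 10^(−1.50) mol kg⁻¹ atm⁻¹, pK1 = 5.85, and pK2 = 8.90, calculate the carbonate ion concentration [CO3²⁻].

[CO2*] = KH · pCO2 = 10^(−1.50) × 602×10^-6 = 1.904×10^-5 mol/kg
α₀ = 1/(1 + K1/[H⁺] + K1K2/[H⁺]²) = 1/(1 + 10^+2.16 + 10^+1.27) = 0.006091
DIC = [CO2*]/α₀ = 1.904×10^-5 / 0.006091 = 3.125 mmol/kg
[CO3²⁻] = α₂·DIC; α₂ = 0.1134, so [CO3²⁻] = 0.1134 × 3.125 = 0.354 mmol/kg

[CO3²⁻] = 0.354 mmol/kg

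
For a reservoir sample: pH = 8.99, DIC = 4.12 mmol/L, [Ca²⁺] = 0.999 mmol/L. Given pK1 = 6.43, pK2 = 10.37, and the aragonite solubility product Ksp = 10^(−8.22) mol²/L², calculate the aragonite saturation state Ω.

α₂ = 1 / (1 + [H⁺]/K2 + [H⁺]²/(K1K2)) = 1 / (1 + 10^+1.38 + 10^-1.18)
   = 1 / (1 + 23.988 + 0.066069) = 1/25.054 = 0.03991
[CO3²⁻] = α₂ × DIC = 0.03991 × 4.12 = 0.1644 mmol/L
Ksp = 10^(−8.22) = 6.026×10^-9
Ω = [Ca²⁺][CO3²⁻]/Ksp = (0.999×10^-3)(1.644×10^-4) / 6.026×10^-9 = 27.3

Ω = 27.3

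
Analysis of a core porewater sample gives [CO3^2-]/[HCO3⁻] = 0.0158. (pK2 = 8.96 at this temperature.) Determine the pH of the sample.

pH = 7.16

From K2 = [H⁺][CO3^2-]/[HCO3⁻]:  pH = pK2 + log₁₀([CO3^2-]/[HCO3⁻])
log₁₀(0.0158) = -1.801
pH = 8.96 + (-1.801) = 7.16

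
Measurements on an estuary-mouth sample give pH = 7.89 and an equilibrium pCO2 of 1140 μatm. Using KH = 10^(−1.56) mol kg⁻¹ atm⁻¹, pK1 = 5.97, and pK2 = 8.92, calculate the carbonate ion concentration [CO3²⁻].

[CO3²⁻] = 0.244 mmol/kg

[CO2*] = KH · pCO2 = 10^(−1.56) × 1140×10^-6 = 3.140×10^-5 mol/kg
α₀ = 1/(1 + K1/[H⁺] + K1K2/[H⁺]²) = 1/(1 + 10^+1.92 + 10^+0.89) = 0.01088
DIC = [CO2*]/α₀ = 3.140×10^-5 / 0.01088 = 2.887 mmol/kg
[CO3²⁻] = α₂·DIC; α₂ = 0.08443, so [CO3²⁻] = 0.08443 × 2.887 = 0.244 mmol/kg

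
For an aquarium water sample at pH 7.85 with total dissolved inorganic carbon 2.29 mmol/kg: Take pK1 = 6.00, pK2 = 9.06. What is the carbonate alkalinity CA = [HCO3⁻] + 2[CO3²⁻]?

CA = [HCO3⁻] + 2[CO3²⁻] = (α₁ + 2α₂)·DIC
At pH 7.85: [H⁺]/K1 = 10^-1.85 = 0.014125, K2/[H⁺] = 10^-1.21 = 0.061660
α₁ = 1/(1 + 0.014125 + 0.061660) = 1/1.0758 = 0.9296; α₂ = α₁·K2/[H⁺] = 0.05732
α₁ + 2α₂ = 1.0442
CA = 1.0442 × 2.29 = 2.39 mmol/kg

CA = 2.39 mmol/kg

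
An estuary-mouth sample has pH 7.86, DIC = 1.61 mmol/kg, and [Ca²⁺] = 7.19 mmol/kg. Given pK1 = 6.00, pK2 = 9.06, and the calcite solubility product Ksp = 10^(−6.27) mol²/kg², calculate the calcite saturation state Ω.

α₂ = 1 / (1 + [H⁺]/K2 + [H⁺]²/(K1K2)) = 1 / (1 + 10^+1.20 + 10^-0.66)
   = 1 / (1 + 15.849 + 0.21878) = 1/17.068 = 0.05859
[CO3²⁻] = α₂ × DIC = 0.05859 × 1.61 = 0.09433 mmol/kg
Ksp = 10^(−6.27) = 5.370×10^-7
Ω = [Ca²⁺][CO3²⁻]/Ksp = (7.19×10^-3)(9.433×10^-5) / 5.370×10^-7 = 1.26

Ω = 1.26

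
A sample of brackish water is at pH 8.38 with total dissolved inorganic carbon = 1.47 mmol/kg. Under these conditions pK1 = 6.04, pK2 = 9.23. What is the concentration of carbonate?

[CO3²⁻] = 0.181 mmol/kg

α₂ = 1 / (1 + [H⁺]/K2 + [H⁺]²/(K1K2)) = 1 / (1 + 10^+0.85 + 10^-1.49)
   = 1 / (1 + 7.0795 + 0.032359) = 1/8.1118 = 0.1233
[CO3²⁻] = α₂ × DIC = 0.1233 × 1.47 = 0.181 mmol/kg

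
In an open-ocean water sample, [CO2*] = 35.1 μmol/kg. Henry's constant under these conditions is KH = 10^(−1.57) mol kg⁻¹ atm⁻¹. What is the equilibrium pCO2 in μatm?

KH = 10^(−1.57) = 2.692×10^-2 mol kg⁻¹ atm⁻¹
pCO2 = [CO2*]/KH = 35.1×10^-6 / 2.692×10^-2 = 1.30×10^-3 atm = 1300 μatm

pCO2 = 1300 μatm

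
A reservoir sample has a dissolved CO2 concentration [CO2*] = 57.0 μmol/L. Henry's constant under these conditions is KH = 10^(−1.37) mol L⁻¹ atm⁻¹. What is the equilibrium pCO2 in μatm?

pCO2 = 1340 μatm

KH = 10^(−1.37) = 4.266×10^-2 mol L⁻¹ atm⁻¹
pCO2 = [CO2*]/KH = 57.0×10^-6 / 4.266×10^-2 = 1.34×10^-3 atm = 1340 μatm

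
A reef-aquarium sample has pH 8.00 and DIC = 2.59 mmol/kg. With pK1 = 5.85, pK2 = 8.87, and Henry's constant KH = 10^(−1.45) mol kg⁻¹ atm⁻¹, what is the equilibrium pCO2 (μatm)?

pCO2 = 453 μatm

α₀ = 1 / (1 + K1/[H⁺] + K1K2/[H⁺]²) = 1 / (1 + 10^+2.15 + 10^+1.28)
   = 1 / (1 + 141.25 + 19.055) = 1/161.31 = 0.006199
[CO2*] = α₀ × DIC = 0.006199 × 2.59 = 0.01606 mmol/kg = 16.06 μmol/kg
pCO2 = [CO2*]/KH = 1.606×10^-5 / 3.548×10^-2 = 453 μatm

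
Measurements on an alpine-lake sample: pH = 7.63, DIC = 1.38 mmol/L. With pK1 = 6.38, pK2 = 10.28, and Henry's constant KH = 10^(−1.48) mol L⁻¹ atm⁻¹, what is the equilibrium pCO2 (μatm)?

pCO2 = 2210 μatm

α₀ = 1 / (1 + K1/[H⁺] + K1K2/[H⁺]²) = 1 / (1 + 10^+1.25 + 10^-1.40)
   = 1 / (1 + 17.783 + 0.039811) = 1/18.823 = 0.05313
[CO2*] = α₀ × DIC = 0.05313 × 1.38 = 0.07332 mmol/L
pCO2 = [CO2*]/KH = 7.332×10^-5 / 3.311×10^-2 = 2210 μatm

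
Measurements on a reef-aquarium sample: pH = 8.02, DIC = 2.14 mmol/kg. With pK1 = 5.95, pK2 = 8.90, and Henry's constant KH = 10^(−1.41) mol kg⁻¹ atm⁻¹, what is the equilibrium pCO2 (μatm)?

α₀ = 1 / (1 + K1/[H⁺] + K1K2/[H⁺]²) = 1 / (1 + 10^+2.07 + 10^+1.19)
   = 1 / (1 + 117.49 + 15.488) = 1/133.98 = 0.007464
[CO2*] = α₀ × DIC = 0.007464 × 2.14 = 0.01597 mmol/kg = 15.97 μmol/kg
pCO2 = [CO2*]/KH = 1.597×10^-5 / 3.890×10^-2 = 411 μatm

pCO2 = 411 μatm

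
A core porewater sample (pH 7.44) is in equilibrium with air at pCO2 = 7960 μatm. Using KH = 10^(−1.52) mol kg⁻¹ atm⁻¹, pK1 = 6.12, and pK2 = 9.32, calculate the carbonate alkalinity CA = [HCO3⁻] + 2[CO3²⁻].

[CO2*] = KH · pCO2 = 10^(−1.52) × 7960×10^-6 = 2.404×10^-4 mol/kg
α₀ = 1/(1 + K1/[H⁺] + K1K2/[H⁺]²) = 1/(1 + 10^+1.32 + 10^-0.56) = 0.04511
DIC = [CO2*]/α₀ = 2.404×10^-4 / 0.04511 = 5.329 mmol/kg
CA = (α₁ + 2α₂)·DIC = (0.9425 + 2×0.01242) × 5.329 = 5.15 mmol/kg

CA = 5.15 mmol/kg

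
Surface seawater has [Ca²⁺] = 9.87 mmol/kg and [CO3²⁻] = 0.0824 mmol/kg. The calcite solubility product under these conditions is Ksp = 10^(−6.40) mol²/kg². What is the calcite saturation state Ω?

Ksp = 10^(−6.40) = 3.981×10^-7
Ω = [Ca²⁺][CO3²⁻]/Ksp = (9.87×10^-3)(0.0824×10^-3) / 3.981×10^-7 = 2.04

Ω = 2.04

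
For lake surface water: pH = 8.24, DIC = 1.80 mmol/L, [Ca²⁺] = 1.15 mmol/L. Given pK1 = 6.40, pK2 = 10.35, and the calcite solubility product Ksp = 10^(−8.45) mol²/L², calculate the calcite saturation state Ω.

Ω = 4.43

α₂ = 1 / (1 + [H⁺]/K2 + [H⁺]²/(K1K2)) = 1 / (1 + 10^+2.11 + 10^+0.27)
   = 1 / (1 + 128.82 + 1.8621) = 1/131.69 = 0.007594
[CO3²⁻] = α₂ × DIC = 0.007594 × 1.80 = 0.01367 mmol/L = 13.67 μmol/L
Ksp = 10^(−8.45) = 3.548×10^-9
Ω = [Ca²⁺][CO3²⁻]/Ksp = (1.15×10^-3)(1.367×10^-5) / 3.548×10^-9 = 4.43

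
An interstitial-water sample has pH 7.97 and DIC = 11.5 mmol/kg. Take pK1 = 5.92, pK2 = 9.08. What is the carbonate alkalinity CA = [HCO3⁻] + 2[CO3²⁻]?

CA = [HCO3⁻] + 2[CO3²⁻] = (α₁ + 2α₂)·DIC
At pH 7.97: [H⁺]/K1 = 10^-2.05 = 0.0089125, K2/[H⁺] = 10^-1.11 = 0.077625
α₁ = 1/(1 + 0.0089125 + 0.077625) = 1/1.0865 = 0.9204; α₂ = α₁·K2/[H⁺] = 0.07144
α₁ + 2α₂ = 1.0632
CA = 1.0632 × 11.5 = 12.2 mmol/kg

CA = 12.2 mmol/kg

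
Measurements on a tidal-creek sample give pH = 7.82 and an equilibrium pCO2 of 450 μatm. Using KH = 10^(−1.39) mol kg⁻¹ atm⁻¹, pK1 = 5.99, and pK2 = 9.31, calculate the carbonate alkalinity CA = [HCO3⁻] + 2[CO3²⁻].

CA = 1.32 mmol/kg

[CO2*] = KH · pCO2 = 10^(−1.39) × 450×10^-6 = 1.833×10^-5 mol/kg
α₀ = 1/(1 + K1/[H⁺] + K1K2/[H⁺]²) = 1/(1 + 10^+1.83 + 10^+0.34) = 0.01413
DIC = [CO2*]/α₀ = 1.833×10^-5 / 0.01413 = 1.298 mmol/kg
CA = (α₁ + 2α₂)·DIC = (0.9550 + 2×0.03090) × 1.298 = 1.32 mmol/kg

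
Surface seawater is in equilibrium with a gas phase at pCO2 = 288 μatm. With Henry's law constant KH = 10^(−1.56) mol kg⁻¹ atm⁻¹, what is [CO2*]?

[CO2*] = 7.93 μmol/kg

KH = 10^(−1.56) = 2.754×10^-2 mol kg⁻¹ atm⁻¹
[CO2*] = KH · pCO2 = 2.754×10^-2 × 288×10^-6 atm = 7.93×10^-6 mol/kg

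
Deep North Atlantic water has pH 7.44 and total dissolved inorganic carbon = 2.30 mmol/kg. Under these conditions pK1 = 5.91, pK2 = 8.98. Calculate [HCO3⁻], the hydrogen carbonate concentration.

[HCO3⁻] = 2.17 mmol/kg

α₁ = 1 / (1 + [H⁺]/K1 + K2/[H⁺]) = 1 / (1 + 10^-1.53 + 10^-1.54)
   = 1 / (1 + 0.029512 + 0.028840) = 1/1.0584 = 0.9449
[HCO3⁻] = α₁ × DIC = 0.9449 × 2.30 = 2.17 mmol/kg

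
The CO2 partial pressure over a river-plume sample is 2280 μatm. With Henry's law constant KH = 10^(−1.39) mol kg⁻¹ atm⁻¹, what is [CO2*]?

[CO2*] = 92.9 μmol/kg

KH = 10^(−1.39) = 4.074×10^-2 mol kg⁻¹ atm⁻¹
[CO2*] = KH · pCO2 = 4.074×10^-2 × 2280×10^-6 atm = 9.29×10^-5 mol/kg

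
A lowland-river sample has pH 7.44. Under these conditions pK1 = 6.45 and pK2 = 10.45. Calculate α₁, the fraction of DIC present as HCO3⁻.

α₁ = 1 / (1 + [H⁺]/K1 + K2/[H⁺]) = 1 / (1 + 10^-0.99 + 10^-3.01)
   = 1 / (1 + 0.10233 + 0.00097724) = 1/1.1033 = 0.9064

α₁ = 0.906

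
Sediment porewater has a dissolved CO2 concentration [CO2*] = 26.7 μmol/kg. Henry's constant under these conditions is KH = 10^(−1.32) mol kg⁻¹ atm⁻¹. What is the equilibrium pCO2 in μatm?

KH = 10^(−1.32) = 4.786×10^-2 mol kg⁻¹ atm⁻¹
pCO2 = [CO2*]/KH = 26.7×10^-6 / 4.786×10^-2 = 5.58×10^-4 atm = 558 μatm

pCO2 = 558 μatm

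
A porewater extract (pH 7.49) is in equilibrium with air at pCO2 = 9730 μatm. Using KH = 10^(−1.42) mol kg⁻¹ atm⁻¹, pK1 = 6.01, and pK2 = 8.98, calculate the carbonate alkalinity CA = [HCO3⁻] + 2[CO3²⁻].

[CO2*] = KH · pCO2 = 10^(−1.42) × 9730×10^-6 = 3.699×10^-4 mol/kg
α₀ = 1/(1 + K1/[H⁺] + K1K2/[H⁺]²) = 1/(1 + 10^+1.48 + 10^-0.01) = 0.03108
DIC = [CO2*]/α₀ = 3.699×10^-4 / 0.03108 = 11.90 mmol/kg
CA = (α₁ + 2α₂)·DIC = (0.9386 + 2×0.03037) × 11.90 = 11.9 mmol/kg

CA = 11.9 mmol/kg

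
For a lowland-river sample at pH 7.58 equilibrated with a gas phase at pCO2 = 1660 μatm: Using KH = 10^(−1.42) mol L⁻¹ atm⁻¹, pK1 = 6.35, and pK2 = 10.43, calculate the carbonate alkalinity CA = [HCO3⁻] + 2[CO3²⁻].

[CO2*] = KH · pCO2 = 10^(−1.42) × 1660×10^-6 = 6.311×10^-5 mol/L
α₀ = 1/(1 + K1/[H⁺] + K1K2/[H⁺]²) = 1/(1 + 10^+1.23 + 10^-1.62) = 0.05554
DIC = [CO2*]/α₀ = 6.311×10^-5 / 0.05554 = 1.136 mmol/L
CA = (α₁ + 2α₂)·DIC = (0.9431 + 2×0.001332) × 1.136 = 1.07 mmol/L

CA = 1.07 mmol/L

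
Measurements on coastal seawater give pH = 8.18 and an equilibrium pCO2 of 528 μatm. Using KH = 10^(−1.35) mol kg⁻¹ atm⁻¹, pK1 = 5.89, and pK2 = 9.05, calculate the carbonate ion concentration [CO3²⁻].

[CO2*] = KH · pCO2 = 10^(−1.35) × 528×10^-6 = 2.358×10^-5 mol/kg
α₀ = 1/(1 + K1/[H⁺] + K1K2/[H⁺]²) = 1/(1 + 10^+2.29 + 10^+1.42) = 0.004499
DIC = [CO2*]/α₀ = 2.358×10^-5 / 0.004499 = 5.243 mmol/kg
[CO3²⁻] = α₂·DIC; α₂ = 0.1183, so [CO3²⁻] = 0.1183 × 5.243 = 0.620 mmol/kg

[CO3²⁻] = 0.620 mmol/kg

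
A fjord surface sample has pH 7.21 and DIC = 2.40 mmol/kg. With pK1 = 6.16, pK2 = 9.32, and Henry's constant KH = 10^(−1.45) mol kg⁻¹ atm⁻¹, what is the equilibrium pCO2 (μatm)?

α₀ = 1 / (1 + K1/[H⁺] + K1K2/[H⁺]²) = 1 / (1 + 10^+1.05 + 10^-1.06)
   = 1 / (1 + 11.220 + 0.087096) = 1/12.307 = 0.08125
[CO2*] = α₀ × DIC = 0.08125 × 2.40 = 0.1950 mmol/kg
pCO2 = [CO2*]/KH = 1.950×10^-4 / 3.548×10^-2 = 5500 μatm

pCO2 = 5500 μatm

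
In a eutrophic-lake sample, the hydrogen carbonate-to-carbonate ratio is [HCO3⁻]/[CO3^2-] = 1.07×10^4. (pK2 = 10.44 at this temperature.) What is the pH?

From K2 = [H⁺][CO3^2-]/[HCO3⁻]:  pH = pK2 − log₁₀([HCO3⁻]/[CO3^2-])
log₁₀(1.07×10^4) = +4.029
pH = 10.44 − (+4.029) = 6.41

pH = 6.41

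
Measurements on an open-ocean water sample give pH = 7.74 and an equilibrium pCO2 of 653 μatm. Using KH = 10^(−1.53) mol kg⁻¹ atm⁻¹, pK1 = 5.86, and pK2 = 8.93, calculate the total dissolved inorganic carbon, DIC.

[CO2*] = KH · pCO2 = 10^(−1.53) × 653×10^-6 = 1.927×10^-5 mol/kg
α₀ = 1/(1 + K1/[H⁺] + K1K2/[H⁺]²) = 1/(1 + 10^+1.88 + 10^+0.69) = 0.01223
DIC = [CO2*]/α₀ = 1.927×10^-5 / 0.01223 = 1.58 mmol/kg

DIC = 1.58 mmol/kg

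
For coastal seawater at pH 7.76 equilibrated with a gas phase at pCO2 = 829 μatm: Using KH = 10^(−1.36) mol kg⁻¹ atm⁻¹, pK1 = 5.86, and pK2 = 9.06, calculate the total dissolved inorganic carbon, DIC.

[CO2*] = KH · pCO2 = 10^(−1.36) × 829×10^-6 = 3.619×10^-5 mol/kg
α₀ = 1/(1 + K1/[H⁺] + K1K2/[H⁺]²) = 1/(1 + 10^+1.90 + 10^+0.60) = 0.01185
DIC = [CO2*]/α₀ = 3.619×10^-5 / 0.01185 = 3.05 mmol/kg

DIC = 3.05 mmol/kg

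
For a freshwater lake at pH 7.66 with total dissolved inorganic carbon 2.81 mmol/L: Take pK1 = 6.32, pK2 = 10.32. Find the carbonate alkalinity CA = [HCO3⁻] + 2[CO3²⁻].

CA = [HCO3⁻] + 2[CO3²⁻] = (α₁ + 2α₂)·DIC
At pH 7.66: [H⁺]/K1 = 10^-1.34 = 0.045709, K2/[H⁺] = 10^-2.66 = 0.0021878
α₁ = 1/(1 + 0.045709 + 0.0021878) = 1/1.0479 = 0.9543; α₂ = α₁·K2/[H⁺] = 0.002088
α₁ + 2α₂ = 0.9585
CA = 0.9585 × 2.81 = 2.69 mmol/L

CA = 2.69 mmol/L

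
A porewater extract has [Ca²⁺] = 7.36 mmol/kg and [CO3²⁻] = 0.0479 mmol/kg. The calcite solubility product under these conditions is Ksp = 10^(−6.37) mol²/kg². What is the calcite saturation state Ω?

Ksp = 10^(−6.37) = 4.266×10^-7
Ω = [Ca²⁺][CO3²⁻]/Ksp = (7.36×10^-3)(0.0479×10^-3) / 4.266×10^-7 = 0.826

Ω = 0.826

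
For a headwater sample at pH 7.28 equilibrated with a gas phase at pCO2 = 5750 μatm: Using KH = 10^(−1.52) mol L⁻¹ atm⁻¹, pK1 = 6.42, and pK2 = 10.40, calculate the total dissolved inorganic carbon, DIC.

[CO2*] = KH · pCO2 = 10^(−1.52) × 5750×10^-6 = 1.736×10^-4 mol/L
α₀ = 1/(1 + K1/[H⁺] + K1K2/[H⁺]²) = 1/(1 + 10^+0.86 + 10^-2.26) = 0.1212
DIC = [CO2*]/α₀ = 1.736×10^-4 / 0.1212 = 1.43 mmol/L

DIC = 1.43 mmol/L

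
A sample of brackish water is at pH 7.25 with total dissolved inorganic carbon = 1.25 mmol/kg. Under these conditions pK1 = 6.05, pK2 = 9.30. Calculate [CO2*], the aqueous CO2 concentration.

[CO2*] = 0.0736 mmol/kg

α₀ = 1 / (1 + K1/[H⁺] + K1K2/[H⁺]²) = 1 / (1 + 10^+1.20 + 10^-0.85)
   = 1 / (1 + 15.849 + 0.14125) = 1/16.990 = 0.05886
[CO2*] = α₀ × DIC = 0.05886 × 1.25 = 0.0736 mmol/kg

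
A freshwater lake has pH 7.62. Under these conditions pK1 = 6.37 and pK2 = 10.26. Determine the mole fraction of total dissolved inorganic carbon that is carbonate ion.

α₂ = 0.00216

α₂ = 1 / (1 + [H⁺]/K2 + [H⁺]²/(K1K2)) = 1 / (1 + 10^+2.64 + 10^+1.39)
   = 1 / (1 + 436.52 + 24.547) = 1/462.06 = 0.002164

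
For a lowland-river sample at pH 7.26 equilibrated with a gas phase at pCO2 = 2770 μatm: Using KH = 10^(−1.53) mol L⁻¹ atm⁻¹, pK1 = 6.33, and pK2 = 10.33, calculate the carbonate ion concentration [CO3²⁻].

[CO3²⁻] = 0.592 μmol/L

[CO2*] = KH · pCO2 = 10^(−1.53) × 2770×10^-6 = 8.175×10^-5 mol/L
α₀ = 1/(1 + K1/[H⁺] + K1K2/[H⁺]²) = 1/(1 + 10^+0.93 + 10^-2.14) = 0.1051
DIC = [CO2*]/α₀ = 8.175×10^-5 / 0.1051 = 0.7781 mmol/L
[CO3²⁻] = α₂·DIC; α₂ = 0.0007611, so [CO3²⁻] = 0.0007611 × 0.7781 = 0.000592 mmol/L = 0.592 μmol/L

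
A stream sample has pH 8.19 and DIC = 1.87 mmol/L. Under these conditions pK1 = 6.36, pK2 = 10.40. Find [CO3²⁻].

α₂ = 1 / (1 + [H⁺]/K2 + [H⁺]²/(K1K2)) = 1 / (1 + 10^+2.21 + 10^+0.38)
   = 1 / (1 + 162.18 + 2.3988) = 1/165.58 = 0.006039
[CO3²⁻] = α₂ × DIC = 0.006039 × 1.87 = 0.0113 mmol/L = 11.3 μmol/L

[CO3²⁻] = 11.3 μmol/L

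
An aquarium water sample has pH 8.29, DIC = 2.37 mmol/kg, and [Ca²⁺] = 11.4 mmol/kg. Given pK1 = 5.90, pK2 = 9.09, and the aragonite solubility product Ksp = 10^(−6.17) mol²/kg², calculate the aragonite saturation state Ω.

α₂ = 1 / (1 + [H⁺]/K2 + [H⁺]²/(K1K2)) = 1 / (1 + 10^+0.80 + 10^-1.59)
   = 1 / (1 + 6.3096 + 0.025704) = 1/7.3353 = 0.1363
[CO3²⁻] = α₂ × DIC = 0.1363 × 2.37 = 0.3231 mmol/kg
Ksp = 10^(−6.17) = 6.761×10^-7
Ω = [Ca²⁺][CO3²⁻]/Ksp = (11.4×10^-3)(3.231×10^-4) / 6.761×10^-7 = 5.45

Ω = 5.45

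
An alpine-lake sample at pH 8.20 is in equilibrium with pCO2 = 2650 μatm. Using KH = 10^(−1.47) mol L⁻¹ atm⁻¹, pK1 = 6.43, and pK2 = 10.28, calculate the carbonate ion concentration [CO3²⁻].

[CO2*] = KH · pCO2 = 10^(−1.47) × 2650×10^-6 = 8.979×10^-5 mol/L
α₀ = 1/(1 + K1/[H⁺] + K1K2/[H⁺]²) = 1/(1 + 10^+1.77 + 10^-0.31) = 0.01656
DIC = [CO2*]/α₀ = 8.979×10^-5 / 0.01656 = 5.421 mmol/L
[CO3²⁻] = α₂·DIC; α₂ = 0.008112, so [CO3²⁻] = 0.008112 × 5.421 = 0.0440 mmol/L

[CO3²⁻] = 0.0440 mmol/L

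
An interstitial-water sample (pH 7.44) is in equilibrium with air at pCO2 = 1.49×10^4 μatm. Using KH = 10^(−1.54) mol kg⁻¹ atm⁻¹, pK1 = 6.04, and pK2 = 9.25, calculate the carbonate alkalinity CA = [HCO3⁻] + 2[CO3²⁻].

CA = 11.1 mmol/kg

[CO2*] = KH · pCO2 = 10^(−1.54) × 1.49×10^4×10^-6 = 4.297×10^-4 mol/kg
α₀ = 1/(1 + K1/[H⁺] + K1K2/[H⁺]²) = 1/(1 + 10^+1.40 + 10^-0.41) = 0.03772
DIC = [CO2*]/α₀ = 4.297×10^-4 / 0.03772 = 11.39 mmol/kg
CA = (α₁ + 2α₂)·DIC = (0.9476 + 2×0.01468) × 11.39 = 11.1 mmol/kg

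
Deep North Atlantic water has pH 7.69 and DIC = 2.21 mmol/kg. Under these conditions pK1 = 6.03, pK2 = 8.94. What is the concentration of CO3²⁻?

[CO3²⁻] = 0.115 mmol/kg

α₂ = 1 / (1 + [H⁺]/K2 + [H⁺]²/(K1K2)) = 1 / (1 + 10^+1.25 + 10^-0.41)
   = 1 / (1 + 17.783 + 0.38905) = 1/19.172 = 0.05216
[CO3²⁻] = α₂ × DIC = 0.05216 × 2.21 = 0.115 mmol/kg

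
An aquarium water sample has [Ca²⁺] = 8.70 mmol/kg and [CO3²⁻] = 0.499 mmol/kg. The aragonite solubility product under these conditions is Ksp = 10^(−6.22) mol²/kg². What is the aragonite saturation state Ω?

Ksp = 10^(−6.22) = 6.026×10^-7
Ω = [Ca²⁺][CO3²⁻]/Ksp = (8.70×10^-3)(0.499×10^-3) / 6.026×10^-7 = 7.20

Ω = 7.20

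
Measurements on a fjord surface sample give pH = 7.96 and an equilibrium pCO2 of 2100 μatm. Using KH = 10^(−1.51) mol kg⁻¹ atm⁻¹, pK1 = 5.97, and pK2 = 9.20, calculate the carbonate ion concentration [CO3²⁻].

[CO2*] = KH · pCO2 = 10^(−1.51) × 2100×10^-6 = 6.490×10^-5 mol/kg
α₀ = 1/(1 + K1/[H⁺] + K1K2/[H⁺]²) = 1/(1 + 10^+1.99 + 10^+0.75) = 0.009583
DIC = [CO2*]/α₀ = 6.490×10^-5 / 0.009583 = 6.772 mmol/kg
[CO3²⁻] = α₂·DIC; α₂ = 0.05389, so [CO3²⁻] = 0.05389 × 6.772 = 0.365 mmol/kg

[CO3²⁻] = 0.365 mmol/kg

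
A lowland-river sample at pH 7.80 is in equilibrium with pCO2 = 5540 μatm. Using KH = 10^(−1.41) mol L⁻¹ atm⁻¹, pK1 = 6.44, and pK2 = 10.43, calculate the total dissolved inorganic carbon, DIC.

[CO2*] = KH · pCO2 = 10^(−1.41) × 5540×10^-6 = 2.155×10^-4 mol/L
α₀ = 1/(1 + K1/[H⁺] + K1K2/[H⁺]²) = 1/(1 + 10^+1.36 + 10^-1.27) = 0.04173
DIC = [CO2*]/α₀ = 2.155×10^-4 / 0.04173 = 5.16 mmol/L

DIC = 5.16 mmol/L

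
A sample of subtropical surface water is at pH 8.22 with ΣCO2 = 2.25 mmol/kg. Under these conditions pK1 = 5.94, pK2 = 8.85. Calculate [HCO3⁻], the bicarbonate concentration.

[HCO3⁻] = 1.81 mmol/kg

α₁ = 1 / (1 + [H⁺]/K1 + K2/[H⁺]) = 1 / (1 + 10^-2.28 + 10^-0.63)
   = 1 / (1 + 0.0052481 + 0.23442) = 1/1.2397 = 0.8067
[HCO3⁻] = α₁ × DIC = 0.8067 × 2.25 = 1.81 mmol/kg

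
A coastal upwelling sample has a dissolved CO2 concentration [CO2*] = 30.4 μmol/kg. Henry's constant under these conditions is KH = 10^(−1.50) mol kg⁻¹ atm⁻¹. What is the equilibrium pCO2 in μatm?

KH = 10^(−1.50) = 3.162×10^-2 mol kg⁻¹ atm⁻¹
pCO2 = [CO2*]/KH = 30.4×10^-6 / 3.162×10^-2 = 9.61×10^-4 atm = 961 μatm

pCO2 = 961 μatm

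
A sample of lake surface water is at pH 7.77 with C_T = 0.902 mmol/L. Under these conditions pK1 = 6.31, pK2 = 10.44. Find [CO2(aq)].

α₀ = 1 / (1 + K1/[H⁺] + K1K2/[H⁺]²) = 1 / (1 + 10^+1.46 + 10^-1.21)
   = 1 / (1 + 28.840 + 0.061660) = 1/29.902 = 0.03344
[CO2*] = α₀ × DIC = 0.03344 × 0.902 = 0.0302 mmol/L

[CO2*] = 0.0302 mmol/L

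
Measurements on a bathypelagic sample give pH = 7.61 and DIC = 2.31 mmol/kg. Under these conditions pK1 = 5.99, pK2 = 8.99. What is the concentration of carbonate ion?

α₂ = 1 / (1 + [H⁺]/K2 + [H⁺]²/(K1K2)) = 1 / (1 + 10^+1.38 + 10^-0.24)
   = 1 / (1 + 23.988 + 0.57544) = 1/25.564 = 0.03912
[CO3²⁻] = α₂ × DIC = 0.03912 × 2.31 = 0.0904 mmol/kg

[CO3²⁻] = 0.0904 mmol/kg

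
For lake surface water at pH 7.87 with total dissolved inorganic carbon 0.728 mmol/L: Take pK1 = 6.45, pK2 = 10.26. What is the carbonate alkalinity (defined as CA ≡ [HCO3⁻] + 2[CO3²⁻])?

CA = [HCO3⁻] + 2[CO3²⁻] = (α₁ + 2α₂)·DIC
At pH 7.87: [H⁺]/K1 = 10^-1.42 = 0.038019, K2/[H⁺] = 10^-2.39 = 0.0040738
α₁ = 1/(1 + 0.038019 + 0.0040738) = 1/1.0421 = 0.9596; α₂ = α₁·K2/[H⁺] = 0.003909
α₁ + 2α₂ = 0.9674
CA = 0.9674 × 0.728 = 0.704 mmol/L

CA = 0.704 mmol/L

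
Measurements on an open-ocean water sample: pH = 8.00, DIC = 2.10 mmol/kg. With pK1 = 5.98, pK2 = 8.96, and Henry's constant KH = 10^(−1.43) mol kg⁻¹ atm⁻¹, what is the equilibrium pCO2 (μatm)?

α₀ = 1 / (1 + K1/[H⁺] + K1K2/[H⁺]²) = 1 / (1 + 10^+2.02 + 10^+1.06)
   = 1 / (1 + 104.71 + 11.482) = 1/117.19 = 0.008533
[CO2*] = α₀ × DIC = 0.008533 × 2.10 = 0.01792 mmol/kg = 17.92 μmol/kg
pCO2 = [CO2*]/KH = 1.792×10^-5 / 3.715×10^-2 = 482 μatm

pCO2 = 482 μatm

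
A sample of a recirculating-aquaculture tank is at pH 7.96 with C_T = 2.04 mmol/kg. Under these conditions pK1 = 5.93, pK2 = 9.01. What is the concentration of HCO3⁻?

[HCO3⁻] = 1.86 mmol/kg

α₁ = 1 / (1 + [H⁺]/K1 + K2/[H⁺]) = 1 / (1 + 10^-2.03 + 10^-1.05)
   = 1 / (1 + 0.0093325 + 0.089125) = 1/1.0985 = 0.9104
[HCO3⁻] = α₁ × DIC = 0.9104 × 2.04 = 1.86 mmol/kg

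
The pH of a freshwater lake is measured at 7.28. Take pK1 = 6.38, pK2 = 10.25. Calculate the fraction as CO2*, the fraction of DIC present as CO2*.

α₀ = 1 / (1 + K1/[H⁺] + K1K2/[H⁺]²) = 1 / (1 + 10^+0.90 + 10^-2.07)
   = 1 / (1 + 7.9433 + 0.0085114) = 1/8.9518 = 0.1117

α₀ = 0.112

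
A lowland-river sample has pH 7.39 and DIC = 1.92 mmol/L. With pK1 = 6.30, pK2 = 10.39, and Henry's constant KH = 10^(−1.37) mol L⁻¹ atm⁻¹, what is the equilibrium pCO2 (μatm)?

α₀ = 1 / (1 + K1/[H⁺] + K1K2/[H⁺]²) = 1 / (1 + 10^+1.09 + 10^-1.91)
   = 1 / (1 + 12.303 + 0.012303) = 1/13.315 = 0.07510
[CO2*] = α₀ × DIC = 0.07510 × 1.92 = 0.1442 mmol/L
pCO2 = [CO2*]/KH = 1.442×10^-4 / 4.266×10^-2 = 3380 μatm

pCO2 = 3380 μatm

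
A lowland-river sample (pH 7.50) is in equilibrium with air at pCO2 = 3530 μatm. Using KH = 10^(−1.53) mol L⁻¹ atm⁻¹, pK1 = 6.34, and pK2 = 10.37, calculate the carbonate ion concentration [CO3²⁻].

[CO3²⁻] = 2.03 μmol/L

[CO2*] = KH · pCO2 = 10^(−1.53) × 3530×10^-6 = 1.042×10^-4 mol/L
α₀ = 1/(1 + K1/[H⁺] + K1K2/[H⁺]²) = 1/(1 + 10^+1.16 + 10^-1.71) = 0.06462
DIC = [CO2*]/α₀ = 1.042×10^-4 / 0.06462 = 1.612 mmol/L
[CO3²⁻] = α₂·DIC; α₂ = 0.001260, so [CO3²⁻] = 0.001260 × 1.612 = 0.00203 mmol/L = 2.03 μmol/L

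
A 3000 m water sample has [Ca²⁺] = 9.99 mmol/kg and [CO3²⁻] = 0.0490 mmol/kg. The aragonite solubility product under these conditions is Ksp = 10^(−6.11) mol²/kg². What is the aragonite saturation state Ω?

Ω = 0.631

Ksp = 10^(−6.11) = 7.762×10^-7
Ω = [Ca²⁺][CO3²⁻]/Ksp = (9.99×10^-3)(0.0490×10^-3) / 7.762×10^-7 = 0.631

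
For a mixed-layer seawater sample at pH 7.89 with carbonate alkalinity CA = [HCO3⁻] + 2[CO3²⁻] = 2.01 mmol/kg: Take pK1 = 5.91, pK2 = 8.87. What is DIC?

DIC = 1.85 mmol/kg

CA = [HCO3⁻] + 2[CO3²⁻] = (α₁ + 2α₂)·DIC
At pH 7.89: [H⁺]/K1 = 10^-1.98 = 0.010471, K2/[H⁺] = 10^-0.98 = 0.10471
α₁ = 1/(1 + 0.010471 + 0.10471) = 1/1.1152 = 0.8967; α₂ = α₁·K2/[H⁺] = 0.09390
α₁ + 2α₂ = 1.0845
DIC = CA / (α₁ + 2α₂) = 2.01 / 1.0845 = 1.85 mmol/kg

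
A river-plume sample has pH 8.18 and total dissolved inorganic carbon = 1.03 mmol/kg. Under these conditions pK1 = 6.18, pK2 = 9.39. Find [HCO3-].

[HCO3⁻] = 0.961 mmol/kg

α₁ = 1 / (1 + [H⁺]/K1 + K2/[H⁺]) = 1 / (1 + 10^-2.00 + 10^-1.21)
   = 1 / (1 + 0.010000 + 0.061660) = 1/1.0717 = 0.9331
[HCO3⁻] = α₁ × DIC = 0.9331 × 1.03 = 0.961 mmol/kg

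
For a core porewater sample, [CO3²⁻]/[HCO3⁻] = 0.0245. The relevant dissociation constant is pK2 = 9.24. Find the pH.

From K2 = [H⁺][CO3²⁻]/[HCO3⁻]:  pH = pK2 + log₁₀([CO3²⁻]/[HCO3⁻])
log₁₀(0.0245) = -1.611
pH = 9.24 + (-1.611) = 7.63

pH = 7.63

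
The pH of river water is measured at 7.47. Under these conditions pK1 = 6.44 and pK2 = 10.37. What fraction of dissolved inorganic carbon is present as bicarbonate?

α₁ = 0.914

α₁ = 1 / (1 + [H⁺]/K1 + K2/[H⁺]) = 1 / (1 + 10^-1.03 + 10^-2.90)
   = 1 / (1 + 0.093325 + 0.0012589) = 1/1.0946 = 0.9136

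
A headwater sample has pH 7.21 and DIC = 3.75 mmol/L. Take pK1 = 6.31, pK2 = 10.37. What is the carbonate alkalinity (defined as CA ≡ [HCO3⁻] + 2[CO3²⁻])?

CA = 3.33 mmol/L

CA = [HCO3⁻] + 2[CO3²⁻] = (α₁ + 2α₂)·DIC
At pH 7.21: [H⁺]/K1 = 10^-0.90 = 0.12589, K2/[H⁺] = 10^-3.16 = 0.00069183
α₁ = 1/(1 + 0.12589 + 0.00069183) = 1/1.1266 = 0.8876; α₂ = α₁·K2/[H⁺] = 0.0006141
α₁ + 2α₂ = 0.8889
CA = 0.8889 × 3.75 = 3.33 mmol/L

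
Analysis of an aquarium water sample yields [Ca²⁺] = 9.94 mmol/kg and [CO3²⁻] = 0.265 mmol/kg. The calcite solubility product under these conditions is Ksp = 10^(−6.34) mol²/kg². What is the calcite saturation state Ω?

Ω = 5.76

Ksp = 10^(−6.34) = 4.571×10^-7
Ω = [Ca²⁺][CO3²⁻]/Ksp = (9.94×10^-3)(0.265×10^-3) / 4.571×10^-7 = 5.76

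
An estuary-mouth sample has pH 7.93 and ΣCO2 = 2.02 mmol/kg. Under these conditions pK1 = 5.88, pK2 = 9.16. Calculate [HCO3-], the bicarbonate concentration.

α₁ = 1 / (1 + [H⁺]/K1 + K2/[H⁺]) = 1 / (1 + 10^-2.05 + 10^-1.23)
   = 1 / (1 + 0.0089125 + 0.058884) = 1/1.0678 = 0.9365
[HCO3⁻] = α₁ × DIC = 0.9365 × 2.02 = 1.89 mmol/kg

[HCO3⁻] = 1.89 mmol/kg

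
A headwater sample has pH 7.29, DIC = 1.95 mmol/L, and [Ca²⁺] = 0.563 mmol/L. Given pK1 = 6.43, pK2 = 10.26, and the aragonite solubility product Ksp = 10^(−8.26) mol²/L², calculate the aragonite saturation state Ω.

Ω = 0.188

α₂ = 1 / (1 + [H⁺]/K2 + [H⁺]²/(K1K2)) = 1 / (1 + 10^+2.97 + 10^+2.11)
   = 1 / (1 + 933.25 + 128.82) = 1/1063.1 = 0.0009407
[CO3²⁻] = α₂ × DIC = 0.0009407 × 1.95 = 0.001834 mmol/L = 1.834 μmol/L
Ksp = 10^(−8.26) = 5.495×10^-9
Ω = [Ca²⁺][CO3²⁻]/Ksp = (0.563×10^-3)(1.834×10^-6) / 5.495×10^-9 = 0.188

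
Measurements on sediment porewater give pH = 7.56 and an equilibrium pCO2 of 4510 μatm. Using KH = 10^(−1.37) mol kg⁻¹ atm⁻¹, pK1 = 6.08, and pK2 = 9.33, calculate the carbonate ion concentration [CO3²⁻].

[CO2*] = KH · pCO2 = 10^(−1.37) × 4510×10^-6 = 1.924×10^-4 mol/kg
α₀ = 1/(1 + K1/[H⁺] + K1K2/[H⁺]²) = 1/(1 + 10^+1.48 + 10^-0.29) = 0.03153
DIC = [CO2*]/α₀ = 1.924×10^-4 / 0.03153 = 6.101 mmol/kg
[CO3²⁻] = α₂·DIC; α₂ = 0.01617, so [CO3²⁻] = 0.01617 × 6.101 = 0.0987 mmol/kg

[CO3²⁻] = 0.0987 mmol/kg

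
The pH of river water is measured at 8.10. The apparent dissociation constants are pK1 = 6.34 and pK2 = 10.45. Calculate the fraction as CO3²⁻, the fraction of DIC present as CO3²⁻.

α₂ = 1 / (1 + [H⁺]/K2 + [H⁺]²/(K1K2)) = 1 / (1 + 10^+2.35 + 10^+0.59)
   = 1 / (1 + 223.87 + 3.8905) = 1/228.76 = 0.004371

α₂ = 0.00437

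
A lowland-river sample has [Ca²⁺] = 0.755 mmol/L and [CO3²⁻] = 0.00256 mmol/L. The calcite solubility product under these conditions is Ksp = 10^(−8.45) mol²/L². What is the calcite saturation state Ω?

Ksp = 10^(−8.45) = 3.548×10^-9
Ω = [Ca²⁺][CO3²⁻]/Ksp = (0.755×10^-3)(0.00256×10^-3) / 3.548×10^-9 = 0.545

Ω = 0.545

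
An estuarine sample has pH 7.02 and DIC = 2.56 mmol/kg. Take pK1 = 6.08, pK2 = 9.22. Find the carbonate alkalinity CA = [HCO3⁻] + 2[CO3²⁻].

CA = [HCO3⁻] + 2[CO3²⁻] = (α₁ + 2α₂)·DIC
At pH 7.02: [H⁺]/K1 = 10^-0.94 = 0.11482, K2/[H⁺] = 10^-2.20 = 0.0063096
α₁ = 1/(1 + 0.11482 + 0.0063096) = 1/1.1211 = 0.8920; α₂ = α₁·K2/[H⁺] = 0.005628
α₁ + 2α₂ = 0.9032
CA = 0.9032 × 2.56 = 2.31 mmol/kg

CA = 2.31 mmol/kg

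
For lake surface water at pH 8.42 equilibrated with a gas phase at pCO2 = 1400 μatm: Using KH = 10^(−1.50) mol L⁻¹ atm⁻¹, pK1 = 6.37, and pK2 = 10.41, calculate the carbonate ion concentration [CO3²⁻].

[CO3²⁻] = 0.0508 mmol/L

[CO2*] = KH · pCO2 = 10^(−1.50) × 1400×10^-6 = 4.427×10^-5 mol/L
α₀ = 1/(1 + K1/[H⁺] + K1K2/[H⁺]²) = 1/(1 + 10^+2.05 + 10^+0.06) = 0.008745
DIC = [CO2*]/α₀ = 4.427×10^-5 / 0.008745 = 5.062 mmol/L
[CO3²⁻] = α₂·DIC; α₂ = 0.01004, so [CO3²⁻] = 0.01004 × 5.062 = 0.0508 mmol/L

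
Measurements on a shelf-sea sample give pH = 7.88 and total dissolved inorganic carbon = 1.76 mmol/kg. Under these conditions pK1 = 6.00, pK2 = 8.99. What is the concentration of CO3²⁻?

[CO3²⁻] = 0.125 mmol/kg

α₂ = 1 / (1 + [H⁺]/K2 + [H⁺]²/(K1K2)) = 1 / (1 + 10^+1.11 + 10^-0.77)
   = 1 / (1 + 12.882 + 0.16982) = 1/14.052 = 0.07116
[CO3²⁻] = α₂ × DIC = 0.07116 × 1.76 = 0.125 mmol/kg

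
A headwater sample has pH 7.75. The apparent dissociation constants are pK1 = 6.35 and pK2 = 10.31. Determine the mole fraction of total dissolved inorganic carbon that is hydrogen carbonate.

α₁ = 1 / (1 + [H⁺]/K1 + K2/[H⁺]) = 1 / (1 + 10^-1.40 + 10^-2.56)
   = 1 / (1 + 0.039811 + 0.0027542) = 1/1.0426 = 0.9592

α₁ = 0.959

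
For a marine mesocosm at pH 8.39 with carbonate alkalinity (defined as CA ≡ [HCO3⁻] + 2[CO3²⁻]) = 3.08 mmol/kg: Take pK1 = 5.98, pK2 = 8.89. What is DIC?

DIC = 2.49 mmol/kg

CA = [HCO3⁻] + 2[CO3²⁻] = (α₁ + 2α₂)·DIC
At pH 8.39: [H⁺]/K1 = 10^-2.41 = 0.0038905, K2/[H⁺] = 10^-0.50 = 0.31623
α₁ = 1/(1 + 0.0038905 + 0.31623) = 1/1.3201 = 0.7575; α₂ = α₁·K2/[H⁺] = 0.2395
α₁ + 2α₂ = 1.2366
DIC = CA / (α₁ + 2α₂) = 3.08 / 1.2366 = 2.49 mmol/kg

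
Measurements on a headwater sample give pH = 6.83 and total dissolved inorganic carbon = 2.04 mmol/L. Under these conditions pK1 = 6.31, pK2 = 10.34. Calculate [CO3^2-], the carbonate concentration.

[CO3²⁻] = 0.484 μmol/L

α₂ = 1 / (1 + [H⁺]/K2 + [H⁺]²/(K1K2)) = 1 / (1 + 10^+3.51 + 10^+2.99)
   = 1 / (1 + 3235.9 + 977.24) = 1/4214.2 = 0.0002373
[CO3²⁻] = α₂ × DIC = 0.0002373 × 2.04 = 0.000484 mmol/L = 0.484 μmol/L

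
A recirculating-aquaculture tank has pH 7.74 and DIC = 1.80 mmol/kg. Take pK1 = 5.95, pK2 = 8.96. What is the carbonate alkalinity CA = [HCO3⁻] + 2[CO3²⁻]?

CA = 1.87 mmol/kg

CA = [HCO3⁻] + 2[CO3²⁻] = (α₁ + 2α₂)·DIC
At pH 7.74: [H⁺]/K1 = 10^-1.79 = 0.016218, K2/[H⁺] = 10^-1.22 = 0.060256
α₁ = 1/(1 + 0.016218 + 0.060256) = 1/1.0765 = 0.9290; α₂ = α₁·K2/[H⁺] = 0.05598
α₁ + 2α₂ = 1.0409
CA = 1.0409 × 1.80 = 1.87 mmol/kg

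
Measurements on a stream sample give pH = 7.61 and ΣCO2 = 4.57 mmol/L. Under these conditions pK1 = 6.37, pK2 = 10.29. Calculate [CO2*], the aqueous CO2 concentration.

[CO2*] = 0.248 mmol/L

α₀ = 1 / (1 + K1/[H⁺] + K1K2/[H⁺]²) = 1 / (1 + 10^+1.24 + 10^-1.44)
   = 1 / (1 + 17.378 + 0.036308) = 1/18.414 = 0.05431
[CO2*] = α₀ × DIC = 0.05431 × 4.57 = 0.248 mmol/L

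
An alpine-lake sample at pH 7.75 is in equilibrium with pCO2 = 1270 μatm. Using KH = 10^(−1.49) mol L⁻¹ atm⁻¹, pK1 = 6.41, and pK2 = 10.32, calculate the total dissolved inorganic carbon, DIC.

[CO2*] = KH · pCO2 = 10^(−1.49) × 1270×10^-6 = 4.110×10^-5 mol/L
α₀ = 1/(1 + K1/[H⁺] + K1K2/[H⁺]²) = 1/(1 + 10^+1.34 + 10^-1.23) = 0.04360
DIC = [CO2*]/α₀ = 4.110×10^-5 / 0.04360 = 0.943 mmol/L

DIC = 0.943 mmol/L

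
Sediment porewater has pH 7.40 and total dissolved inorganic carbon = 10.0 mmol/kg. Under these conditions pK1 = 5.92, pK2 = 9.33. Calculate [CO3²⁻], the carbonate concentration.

[CO3²⁻] = 0.112 mmol/kg

α₂ = 1 / (1 + [H⁺]/K2 + [H⁺]²/(K1K2)) = 1 / (1 + 10^+1.93 + 10^+0.45)
   = 1 / (1 + 85.114 + 2.8184) = 1/88.932 = 0.01124
[CO3²⁻] = α₂ × DIC = 0.01124 × 10.0 = 0.112 mmol/kg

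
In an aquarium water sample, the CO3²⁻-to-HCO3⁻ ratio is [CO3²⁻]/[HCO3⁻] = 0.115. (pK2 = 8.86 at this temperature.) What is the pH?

From K2 = [H⁺][CO3²⁻]/[HCO3⁻]:  pH = pK2 + log₁₀([CO3²⁻]/[HCO3⁻])
log₁₀(0.115) = -0.939
pH = 8.86 + (-0.939) = 7.92

pH = 7.92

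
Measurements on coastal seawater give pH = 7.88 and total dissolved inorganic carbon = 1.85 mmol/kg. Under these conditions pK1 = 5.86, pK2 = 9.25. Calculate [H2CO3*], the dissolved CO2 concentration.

[CO2*] = 16.8 μmol/kg

α₀ = 1 / (1 + K1/[H⁺] + K1K2/[H⁺]²) = 1 / (1 + 10^+2.02 + 10^+0.65)
   = 1 / (1 + 104.71 + 4.4668) = 1/110.18 = 0.009076
[CO2*] = α₀ × DIC = 0.009076 × 1.85 = 0.0168 mmol/kg = 16.8 μmol/kg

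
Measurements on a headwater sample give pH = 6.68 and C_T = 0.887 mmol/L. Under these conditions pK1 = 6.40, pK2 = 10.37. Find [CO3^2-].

α₂ = 1 / (1 + [H⁺]/K2 + [H⁺]²/(K1K2)) = 1 / (1 + 10^+3.69 + 10^+3.41)
   = 1 / (1 + 4897.8 + 2570.4) = 1/7469.2 = 0.0001339
[CO3²⁻] = α₂ × DIC = 0.0001339 × 0.887 = 0.000119 mmol/L = 0.119 μmol/L

[CO3²⁻] = 0.119 μmol/L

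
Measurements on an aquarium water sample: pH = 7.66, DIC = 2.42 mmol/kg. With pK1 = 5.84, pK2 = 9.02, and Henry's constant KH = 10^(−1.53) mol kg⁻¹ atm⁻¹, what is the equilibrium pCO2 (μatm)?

pCO2 = 1170 μatm

α₀ = 1 / (1 + K1/[H⁺] + K1K2/[H⁺]²) = 1 / (1 + 10^+1.82 + 10^+0.46)
   = 1 / (1 + 66.069 + 2.8840) = 1/69.953 = 0.01430
[CO2*] = α₀ × DIC = 0.01430 × 2.42 = 0.03459 mmol/kg
pCO2 = [CO2*]/KH = 3.459×10^-5 / 2.951×10^-2 = 1170 μatm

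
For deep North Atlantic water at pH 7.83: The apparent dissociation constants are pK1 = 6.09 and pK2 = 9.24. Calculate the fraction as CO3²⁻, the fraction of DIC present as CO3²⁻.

α₂ = 0.0368

α₂ = 1 / (1 + [H⁺]/K2 + [H⁺]²/(K1K2)) = 1 / (1 + 10^+1.41 + 10^-0.33)
   = 1 / (1 + 25.704 + 0.46774) = 1/27.172 = 0.03680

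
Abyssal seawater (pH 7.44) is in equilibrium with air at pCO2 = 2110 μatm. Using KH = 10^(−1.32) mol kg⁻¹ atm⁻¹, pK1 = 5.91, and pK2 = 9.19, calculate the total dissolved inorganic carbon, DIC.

DIC = 3.58 mmol/kg

[CO2*] = KH · pCO2 = 10^(−1.32) × 2110×10^-6 = 1.010×10^-4 mol/kg
α₀ = 1/(1 + K1/[H⁺] + K1K2/[H⁺]²) = 1/(1 + 10^+1.53 + 10^-0.22) = 0.02818
DIC = [CO2*]/α₀ = 1.010×10^-4 / 0.02818 = 3.58 mmol/kg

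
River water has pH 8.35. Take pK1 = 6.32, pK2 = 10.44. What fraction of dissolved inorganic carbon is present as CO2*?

α₀ = 0.00917

α₀ = 1 / (1 + K1/[H⁺] + K1K2/[H⁺]²) = 1 / (1 + 10^+2.03 + 10^-0.06)
   = 1 / (1 + 107.15 + 0.87096) = 1/109.02 = 0.009172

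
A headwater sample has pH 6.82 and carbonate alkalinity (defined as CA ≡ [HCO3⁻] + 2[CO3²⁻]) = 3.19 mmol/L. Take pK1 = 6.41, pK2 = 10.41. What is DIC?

CA = [HCO3⁻] + 2[CO3²⁻] = (α₁ + 2α₂)·DIC
At pH 6.82: [H⁺]/K1 = 10^-0.41 = 0.38905, K2/[H⁺] = 10^-3.59 = 0.00025704
α₁ = 1/(1 + 0.38905 + 0.00025704) = 1/1.3893 = 0.7198; α₂ = α₁·K2/[H⁺] = 0.0001850
α₁ + 2α₂ = 0.7202
DIC = CA / (α₁ + 2α₂) = 3.19 / 0.7202 = 4.43 mmol/L

DIC = 4.43 mmol/L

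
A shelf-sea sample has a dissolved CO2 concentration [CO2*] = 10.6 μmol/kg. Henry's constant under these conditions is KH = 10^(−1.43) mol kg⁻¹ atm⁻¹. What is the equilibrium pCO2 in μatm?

KH = 10^(−1.43) = 3.715×10^-2 mol kg⁻¹ atm⁻¹
pCO2 = [CO2*]/KH = 10.6×10^-6 / 3.715×10^-2 = 2.85×10^-4 atm = 285 μatm

pCO2 = 285 μatm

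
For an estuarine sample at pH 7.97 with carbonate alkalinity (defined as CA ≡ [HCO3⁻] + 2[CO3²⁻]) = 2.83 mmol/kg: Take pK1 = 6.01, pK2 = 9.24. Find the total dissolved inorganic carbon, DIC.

DIC = 2.72 mmol/kg

CA = [HCO3⁻] + 2[CO3²⁻] = (α₁ + 2α₂)·DIC
At pH 7.97: [H⁺]/K1 = 10^-1.96 = 0.010965, K2/[H⁺] = 10^-1.27 = 0.053703
α₁ = 1/(1 + 0.010965 + 0.053703) = 1/1.0647 = 0.9393; α₂ = α₁·K2/[H⁺] = 0.05044
α₁ + 2α₂ = 1.0401
DIC = CA / (α₁ + 2α₂) = 2.83 / 1.0401 = 2.72 mmol/kg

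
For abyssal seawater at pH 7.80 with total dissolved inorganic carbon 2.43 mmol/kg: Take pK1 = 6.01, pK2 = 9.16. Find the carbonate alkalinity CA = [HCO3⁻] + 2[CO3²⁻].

CA = 2.49 mmol/kg

CA = [HCO3⁻] + 2[CO3²⁻] = (α₁ + 2α₂)·DIC
At pH 7.80: [H⁺]/K1 = 10^-1.79 = 0.016218, K2/[H⁺] = 10^-1.36 = 0.043652
α₁ = 1/(1 + 0.016218 + 0.043652) = 1/1.0599 = 0.9435; α₂ = α₁·K2/[H⁺] = 0.04119
α₁ + 2α₂ = 1.0259
CA = 1.0259 × 2.43 = 2.49 mmol/kg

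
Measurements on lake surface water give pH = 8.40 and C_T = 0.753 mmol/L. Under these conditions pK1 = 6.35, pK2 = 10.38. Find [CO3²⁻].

[CO3²⁻] = 7.73 μmol/L

α₂ = 1 / (1 + [H⁺]/K2 + [H⁺]²/(K1K2)) = 1 / (1 + 10^+1.98 + 10^-0.07)
   = 1 / (1 + 95.499 + 0.85114) = 1/97.350 = 0.01027
[CO3²⁻] = α₂ × DIC = 0.01027 × 0.753 = 0.00773 mmol/L = 7.73 μmol/L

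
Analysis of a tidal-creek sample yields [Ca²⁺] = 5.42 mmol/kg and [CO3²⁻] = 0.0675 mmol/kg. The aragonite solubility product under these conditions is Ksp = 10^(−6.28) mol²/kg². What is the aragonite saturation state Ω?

Ω = 0.697

Ksp = 10^(−6.28) = 5.248×10^-7
Ω = [Ca²⁺][CO3²⁻]/Ksp = (5.42×10^-3)(0.0675×10^-3) / 5.248×10^-7 = 0.697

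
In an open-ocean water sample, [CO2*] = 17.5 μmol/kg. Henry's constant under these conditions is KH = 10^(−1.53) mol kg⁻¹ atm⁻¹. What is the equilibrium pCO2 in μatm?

pCO2 = 593 μatm

KH = 10^(−1.53) = 2.951×10^-2 mol kg⁻¹ atm⁻¹
pCO2 = [CO2*]/KH = 17.5×10^-6 / 2.951×10^-2 = 5.93×10^-4 atm = 593 μatm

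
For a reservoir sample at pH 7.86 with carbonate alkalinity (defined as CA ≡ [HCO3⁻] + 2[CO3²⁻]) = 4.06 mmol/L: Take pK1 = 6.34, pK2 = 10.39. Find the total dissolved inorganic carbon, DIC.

DIC = 4.17 mmol/L

CA = [HCO3⁻] + 2[CO3²⁻] = (α₁ + 2α₂)·DIC
At pH 7.86: [H⁺]/K1 = 10^-1.52 = 0.030200, K2/[H⁺] = 10^-2.53 = 0.0029512
α₁ = 1/(1 + 0.030200 + 0.0029512) = 1/1.0332 = 0.9679; α₂ = α₁·K2/[H⁺] = 0.002857
α₁ + 2α₂ = 0.9736
DIC = CA / (α₁ + 2α₂) = 4.06 / 0.9736 = 4.17 mmol/L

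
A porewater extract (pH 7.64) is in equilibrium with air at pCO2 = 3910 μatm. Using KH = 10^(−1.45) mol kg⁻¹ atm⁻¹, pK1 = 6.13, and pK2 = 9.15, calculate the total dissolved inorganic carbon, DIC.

[CO2*] = KH · pCO2 = 10^(−1.45) × 3910×10^-6 = 1.387×10^-4 mol/kg
α₀ = 1/(1 + K1/[H⁺] + K1K2/[H⁺]²) = 1/(1 + 10^+1.51 + 10^-0.00) = 0.02910
DIC = [CO2*]/α₀ = 1.387×10^-4 / 0.02910 = 4.77 mmol/kg

DIC = 4.77 mmol/kg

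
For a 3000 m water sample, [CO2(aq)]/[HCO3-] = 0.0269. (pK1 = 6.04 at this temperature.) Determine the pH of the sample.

From K1 = [H⁺][HCO3-]/[CO2(aq)]:  pH = pK1 − log₁₀([CO2(aq)]/[HCO3-])
log₁₀(0.0269) = -1.570
pH = 6.04 − (-1.570) = 7.61

pH = 7.61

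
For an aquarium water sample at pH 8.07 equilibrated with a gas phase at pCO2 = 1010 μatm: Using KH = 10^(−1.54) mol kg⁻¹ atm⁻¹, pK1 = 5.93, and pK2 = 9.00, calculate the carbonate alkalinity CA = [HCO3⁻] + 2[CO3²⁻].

[CO2*] = KH · pCO2 = 10^(−1.54) × 1010×10^-6 = 2.913×10^-5 mol/kg
α₀ = 1/(1 + K1/[H⁺] + K1K2/[H⁺]²) = 1/(1 + 10^+2.14 + 10^+1.21) = 0.006441
DIC = [CO2*]/α₀ = 2.913×10^-5 / 0.006441 = 4.522 mmol/kg
CA = (α₁ + 2α₂)·DIC = (0.8891 + 2×0.1045) × 4.522 = 4.97 mmol/kg

CA = 4.97 mmol/kg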